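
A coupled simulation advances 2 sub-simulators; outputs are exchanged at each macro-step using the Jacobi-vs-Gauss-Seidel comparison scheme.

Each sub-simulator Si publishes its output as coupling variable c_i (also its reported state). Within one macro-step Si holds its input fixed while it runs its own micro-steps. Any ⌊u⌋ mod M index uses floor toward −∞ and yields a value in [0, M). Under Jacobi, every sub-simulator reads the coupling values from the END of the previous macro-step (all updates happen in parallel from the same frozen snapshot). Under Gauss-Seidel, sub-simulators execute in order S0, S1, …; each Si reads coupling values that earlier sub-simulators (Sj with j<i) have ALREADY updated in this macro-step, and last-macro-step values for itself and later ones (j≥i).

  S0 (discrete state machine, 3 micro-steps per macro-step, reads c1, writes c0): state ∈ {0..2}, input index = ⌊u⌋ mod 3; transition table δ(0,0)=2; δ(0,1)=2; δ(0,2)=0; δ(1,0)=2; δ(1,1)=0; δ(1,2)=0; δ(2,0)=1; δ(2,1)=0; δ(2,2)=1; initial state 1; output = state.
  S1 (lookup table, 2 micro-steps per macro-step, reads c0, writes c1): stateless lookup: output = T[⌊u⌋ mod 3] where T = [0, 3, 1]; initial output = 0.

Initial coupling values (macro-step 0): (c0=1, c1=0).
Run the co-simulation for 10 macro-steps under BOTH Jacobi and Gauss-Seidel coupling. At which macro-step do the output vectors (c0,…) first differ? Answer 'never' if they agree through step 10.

[Jacobi] macro 1: S0 reads c1=0 → after 3×micro: 2; S1 reads c0=1 → after 2×micro: 3 ⇒ (c0=2, c1=3)
[Jacobi] macro 2: S0 reads c1=3 → after 3×micro: 1; S1 reads c0=2 → after 2×micro: 1 ⇒ (c0=1, c1=1)
[Jacobi] macro 3: S0 reads c1=1 → after 3×micro: 0; S1 reads c0=1 → after 2×micro: 3 ⇒ (c0=0, c1=3)
[Jacobi] macro 4: S0 reads c1=3 → after 3×micro: 2; S1 reads c0=0 → after 2×micro: 0 ⇒ (c0=2, c1=0)
[Jacobi] macro 5: S0 reads c1=0 → after 3×micro: 1; S1 reads c0=2 → after 2×micro: 1 ⇒ (c0=1, c1=1)
[Jacobi] macro 6: S0 reads c1=1 → after 3×micro: 0; S1 reads c0=1 → after 2×micro: 3 ⇒ (c0=0, c1=3)
[Jacobi] macro 7: S0 reads c1=3 → after 3×micro: 2; S1 reads c0=0 → after 2×micro: 0 ⇒ (c0=2, c1=0)
[Jacobi] macro 8: S0 reads c1=0 → after 3×micro: 1; S1 reads c0=2 → after 2×micro: 1 ⇒ (c0=1, c1=1)
[Jacobi] macro 9: S0 reads c1=1 → after 3×micro: 0; S1 reads c0=1 → after 2×micro: 3 ⇒ (c0=0, c1=3)
[Jacobi] macro 10: S0 reads c1=3 → after 3×micro: 2; S1 reads c0=0 → after 2×micro: 0 ⇒ (c0=2, c1=0)
[Gauss-Seidel] macro 1: S0 reads c1=0 → after 3×micro: 2; S1 reads c0=2 → after 2×micro: 1 ⇒ (c0=2, c1=1)
[Gauss-Seidel] macro 2: S0 reads c1=1 → after 3×micro: 0; S1 reads c0=0 → after 2×micro: 0 ⇒ (c0=0, c1=0)
[Gauss-Seidel] macro 3: S0 reads c1=0 → after 3×micro: 2; S1 reads c0=2 → after 2×micro: 1 ⇒ (c0=2, c1=1)
[Gauss-Seidel] macro 4: S0 reads c1=1 → after 3×micro: 0; S1 reads c0=0 → after 2×micro: 0 ⇒ (c0=0, c1=0)
[Gauss-Seidel] macro 5: S0 reads c1=0 → after 3×micro: 2; S1 reads c0=2 → after 2×micro: 1 ⇒ (c0=2, c1=1)
[Gauss-Seidel] macro 6: S0 reads c1=1 → after 3×micro: 0; S1 reads c0=0 → after 2×micro: 0 ⇒ (c0=0, c1=0)
[Gauss-Seidel] macro 7: S0 reads c1=0 → after 3×micro: 2; S1 reads c0=2 → after 2×micro: 1 ⇒ (c0=2, c1=1)
[Gauss-Seidel] macro 8: S0 reads c1=1 → after 3×micro: 0; S1 reads c0=0 → after 2×micro: 0 ⇒ (c0=0, c1=0)
[Gauss-Seidel] macro 9: S0 reads c1=0 → after 3×micro: 2; S1 reads c0=2 → after 2×micro: 1 ⇒ (c0=2, c1=1)
[Gauss-Seidel] macro 10: S0 reads c1=1 → after 3×micro: 0; S1 reads c0=0 → after 2×micro: 0 ⇒ (c0=0, c1=0)

first divergence at macro-step: 1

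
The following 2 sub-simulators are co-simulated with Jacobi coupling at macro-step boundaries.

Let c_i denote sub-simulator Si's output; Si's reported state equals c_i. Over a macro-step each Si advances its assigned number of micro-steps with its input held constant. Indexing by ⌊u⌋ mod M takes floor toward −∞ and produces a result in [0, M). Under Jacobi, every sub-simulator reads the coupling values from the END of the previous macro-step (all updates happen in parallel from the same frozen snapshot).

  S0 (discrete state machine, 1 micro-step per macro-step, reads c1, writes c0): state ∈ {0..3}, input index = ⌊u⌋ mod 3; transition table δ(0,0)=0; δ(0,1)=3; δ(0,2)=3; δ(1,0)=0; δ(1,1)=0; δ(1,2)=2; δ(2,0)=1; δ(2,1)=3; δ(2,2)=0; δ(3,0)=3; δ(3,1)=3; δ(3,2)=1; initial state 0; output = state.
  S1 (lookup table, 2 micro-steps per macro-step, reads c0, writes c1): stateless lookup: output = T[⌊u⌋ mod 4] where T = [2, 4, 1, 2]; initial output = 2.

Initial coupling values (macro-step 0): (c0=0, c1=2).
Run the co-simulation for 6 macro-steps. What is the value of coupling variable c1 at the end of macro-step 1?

c1 at macro-step 1 = 2

macro 1: S0 reads c1=2 → after 1×micro: 3; S1 reads c0=0 → after 2×micro: 2 ⇒ (c0=3, c1=2)
macro 2: S0 reads c1=2 → after 1×micro: 1; S1 reads c0=3 → after 2×micro: 2 ⇒ (c0=1, c1=2)
macro 3: S0 reads c1=2 → after 1×micro: 2; S1 reads c0=1 → after 2×micro: 4 ⇒ (c0=2, c1=4)
macro 4: S0 reads c1=4 → after 1×micro: 3; S1 reads c0=2 → after 2×micro: 1 ⇒ (c0=3, c1=1)
macro 5: S0 reads c1=1 → after 1×micro: 3; S1 reads c0=3 → after 2×micro: 2 ⇒ (c0=3, c1=2)
macro 6: S0 reads c1=2 → after 1×micro: 1; S1 reads c0=3 → after 2×micro: 2 ⇒ (c0=1, c1=2)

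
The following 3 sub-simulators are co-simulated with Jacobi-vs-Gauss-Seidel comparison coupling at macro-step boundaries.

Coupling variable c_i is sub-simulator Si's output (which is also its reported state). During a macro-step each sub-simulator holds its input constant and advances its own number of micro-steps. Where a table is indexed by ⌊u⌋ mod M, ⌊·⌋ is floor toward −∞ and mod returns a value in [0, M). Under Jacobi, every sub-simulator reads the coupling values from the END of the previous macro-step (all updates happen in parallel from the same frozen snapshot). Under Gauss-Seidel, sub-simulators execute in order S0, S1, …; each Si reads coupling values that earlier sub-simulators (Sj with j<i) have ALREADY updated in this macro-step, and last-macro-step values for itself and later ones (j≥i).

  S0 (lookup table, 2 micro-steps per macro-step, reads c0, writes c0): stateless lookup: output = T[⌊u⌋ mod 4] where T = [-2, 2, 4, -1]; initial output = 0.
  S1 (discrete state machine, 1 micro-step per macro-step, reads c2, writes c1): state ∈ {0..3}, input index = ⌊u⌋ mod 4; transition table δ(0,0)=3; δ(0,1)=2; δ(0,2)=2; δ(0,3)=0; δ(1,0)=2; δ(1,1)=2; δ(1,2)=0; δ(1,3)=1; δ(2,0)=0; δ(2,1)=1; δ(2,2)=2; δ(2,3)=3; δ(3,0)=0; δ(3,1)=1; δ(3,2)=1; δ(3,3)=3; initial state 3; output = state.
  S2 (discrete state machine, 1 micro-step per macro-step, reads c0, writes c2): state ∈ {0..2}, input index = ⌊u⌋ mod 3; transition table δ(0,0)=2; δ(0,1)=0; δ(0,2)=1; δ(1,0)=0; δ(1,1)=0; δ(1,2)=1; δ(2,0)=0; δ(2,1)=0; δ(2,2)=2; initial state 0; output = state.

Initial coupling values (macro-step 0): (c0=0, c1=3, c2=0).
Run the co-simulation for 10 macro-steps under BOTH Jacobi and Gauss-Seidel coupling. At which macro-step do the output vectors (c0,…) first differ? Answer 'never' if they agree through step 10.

first divergence at macro-step: 1

[Jacobi] macro 1: S0 reads c0=0 → after 2×micro: -2; S1 reads c2=0 → after 1×micro: 0; S2 reads c0=0 → after 1×micro: 2 ⇒ (c0=-2, c1=0, c2=2)
[Jacobi] macro 2: S0 reads c0=-2 → after 2×micro: 4; S1 reads c2=2 → after 1×micro: 2; S2 reads c0=-2 → after 1×micro: 0 ⇒ (c0=4, c1=2, c2=0)
[Jacobi] macro 3: S0 reads c0=4 → after 2×micro: -2; S1 reads c2=0 → after 1×micro: 0; S2 reads c0=4 → after 1×micro: 0 ⇒ (c0=-2, c1=0, c2=0)
[Jacobi] macro 4: S0 reads c0=-2 → after 2×micro: 4; S1 reads c2=0 → after 1×micro: 3; S2 reads c0=-2 → after 1×micro: 0 ⇒ (c0=4, c1=3, c2=0)
[Jacobi] macro 5: S0 reads c0=4 → after 2×micro: -2; S1 reads c2=0 → after 1×micro: 0; S2 reads c0=4 → after 1×micro: 0 ⇒ (c0=-2, c1=0, c2=0)
[Jacobi] macro 6: S0 reads c0=-2 → after 2×micro: 4; S1 reads c2=0 → after 1×micro: 3; S2 reads c0=-2 → after 1×micro: 0 ⇒ (c0=4, c1=3, c2=0)
[Jacobi] macro 7: S0 reads c0=4 → after 2×micro: -2; S1 reads c2=0 → after 1×micro: 0; S2 reads c0=4 → after 1×micro: 0 ⇒ (c0=-2, c1=0, c2=0)
[Jacobi] macro 8: S0 reads c0=-2 → after 2×micro: 4; S1 reads c2=0 → after 1×micro: 3; S2 reads c0=-2 → after 1×micro: 0 ⇒ (c0=4, c1=3, c2=0)
[Jacobi] macro 9: S0 reads c0=4 → after 2×micro: -2; S1 reads c2=0 → after 1×micro: 0; S2 reads c0=4 → after 1×micro: 0 ⇒ (c0=-2, c1=0, c2=0)
[Jacobi] macro 10: S0 reads c0=-2 → after 2×micro: 4; S1 reads c2=0 → after 1×micro: 3; S2 reads c0=-2 → after 1×micro: 0 ⇒ (c0=4, c1=3, c2=0)
[Gauss-Seidel] macro 1: S0 reads c0=0 → after 2×micro: -2; S1 reads c2=0 → after 1×micro: 0; S2 reads c0=-2 → after 1×micro: 0 ⇒ (c0=-2, c1=0, c2=0)
[Gauss-Seidel] macro 2: S0 reads c0=-2 → after 2×micro: 4; S1 reads c2=0 → after 1×micro: 3; S2 reads c0=4 → after 1×micro: 0 ⇒ (c0=4, c1=3, c2=0)
[Gauss-Seidel] macro 3: S0 reads c0=4 → after 2×micro: -2; S1 reads c2=0 → after 1×micro: 0; S2 reads c0=-2 → after 1×micro: 0 ⇒ (c0=-2, c1=0, c2=0)
[Gauss-Seidel] macro 4: S0 reads c0=-2 → after 2×micro: 4; S1 reads c2=0 → after 1×micro: 3; S2 reads c0=4 → after 1×micro: 0 ⇒ (c0=4, c1=3, c2=0)
[Gauss-Seidel] macro 5: S0 reads c0=4 → after 2×micro: -2; S1 reads c2=0 → after 1×micro: 0; S2 reads c0=-2 → after 1×micro: 0 ⇒ (c0=-2, c1=0, c2=0)
[Gauss-Seidel] macro 6: S0 reads c0=-2 → after 2×micro: 4; S1 reads c2=0 → after 1×micro: 3; S2 reads c0=4 → after 1×micro: 0 ⇒ (c0=4, c1=3, c2=0)
[Gauss-Seidel] macro 7: S0 reads c0=4 → after 2×micro: -2; S1 reads c2=0 → after 1×micro: 0; S2 reads c0=-2 → after 1×micro: 0 ⇒ (c0=-2, c1=0, c2=0)
[Gauss-Seidel] macro 8: S0 reads c0=-2 → after 2×micro: 4; S1 reads c2=0 → after 1×micro: 3; S2 reads c0=4 → after 1×micro: 0 ⇒ (c0=4, c1=3, c2=0)
[Gauss-Seidel] macro 9: S0 reads c0=4 → after 2×micro: -2; S1 reads c2=0 → after 1×micro: 0; S2 reads c0=-2 → after 1×micro: 0 ⇒ (c0=-2, c1=0, c2=0)
[Gauss-Seidel] macro 10: S0 reads c0=-2 → after 2×micro: 4; S1 reads c2=0 → after 1×micro: 3; S2 reads c0=4 → after 1×micro: 0 ⇒ (c0=4, c1=3, c2=0)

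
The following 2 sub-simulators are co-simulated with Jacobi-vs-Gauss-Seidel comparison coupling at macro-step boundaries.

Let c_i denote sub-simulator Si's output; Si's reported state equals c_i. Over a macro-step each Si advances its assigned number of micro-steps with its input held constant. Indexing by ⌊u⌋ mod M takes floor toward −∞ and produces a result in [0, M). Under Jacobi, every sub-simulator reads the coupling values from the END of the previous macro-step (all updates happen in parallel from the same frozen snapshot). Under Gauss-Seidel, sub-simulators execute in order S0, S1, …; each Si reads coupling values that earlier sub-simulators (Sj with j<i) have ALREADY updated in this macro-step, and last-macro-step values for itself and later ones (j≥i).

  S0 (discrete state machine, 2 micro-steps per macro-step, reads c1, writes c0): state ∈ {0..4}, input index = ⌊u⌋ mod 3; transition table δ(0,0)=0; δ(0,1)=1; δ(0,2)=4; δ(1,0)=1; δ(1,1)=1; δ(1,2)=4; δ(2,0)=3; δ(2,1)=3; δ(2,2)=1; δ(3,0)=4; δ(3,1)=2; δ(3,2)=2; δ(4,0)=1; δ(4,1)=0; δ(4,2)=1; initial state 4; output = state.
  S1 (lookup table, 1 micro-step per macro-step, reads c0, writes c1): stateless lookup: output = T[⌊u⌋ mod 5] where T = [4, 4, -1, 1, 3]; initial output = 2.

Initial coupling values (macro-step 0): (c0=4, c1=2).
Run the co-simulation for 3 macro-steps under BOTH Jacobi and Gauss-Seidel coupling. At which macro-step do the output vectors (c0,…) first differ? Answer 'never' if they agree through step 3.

first divergence at macro-step: 2

[Jacobi] macro 1: S0 reads c1=2 → after 2×micro: 4; S1 reads c0=4 → after 1×micro: 3 ⇒ (c0=4, c1=3)
[Jacobi] macro 2: S0 reads c1=3 → after 2×micro: 1; S1 reads c0=4 → after 1×micro: 3 ⇒ (c0=1, c1=3)
[Jacobi] macro 3: S0 reads c1=3 → after 2×micro: 1; S1 reads c0=1 → after 1×micro: 4 ⇒ (c0=1, c1=4)
[Gauss-Seidel] macro 1: S0 reads c1=2 → after 2×micro: 4; S1 reads c0=4 → after 1×micro: 3 ⇒ (c0=4, c1=3)
[Gauss-Seidel] macro 2: S0 reads c1=3 → after 2×micro: 1; S1 reads c0=1 → after 1×micro: 4 ⇒ (c0=1, c1=4)
[Gauss-Seidel] macro 3: S0 reads c1=4 → after 2×micro: 1; S1 reads c0=1 → after 1×micro: 4 ⇒ (c0=1, c1=4)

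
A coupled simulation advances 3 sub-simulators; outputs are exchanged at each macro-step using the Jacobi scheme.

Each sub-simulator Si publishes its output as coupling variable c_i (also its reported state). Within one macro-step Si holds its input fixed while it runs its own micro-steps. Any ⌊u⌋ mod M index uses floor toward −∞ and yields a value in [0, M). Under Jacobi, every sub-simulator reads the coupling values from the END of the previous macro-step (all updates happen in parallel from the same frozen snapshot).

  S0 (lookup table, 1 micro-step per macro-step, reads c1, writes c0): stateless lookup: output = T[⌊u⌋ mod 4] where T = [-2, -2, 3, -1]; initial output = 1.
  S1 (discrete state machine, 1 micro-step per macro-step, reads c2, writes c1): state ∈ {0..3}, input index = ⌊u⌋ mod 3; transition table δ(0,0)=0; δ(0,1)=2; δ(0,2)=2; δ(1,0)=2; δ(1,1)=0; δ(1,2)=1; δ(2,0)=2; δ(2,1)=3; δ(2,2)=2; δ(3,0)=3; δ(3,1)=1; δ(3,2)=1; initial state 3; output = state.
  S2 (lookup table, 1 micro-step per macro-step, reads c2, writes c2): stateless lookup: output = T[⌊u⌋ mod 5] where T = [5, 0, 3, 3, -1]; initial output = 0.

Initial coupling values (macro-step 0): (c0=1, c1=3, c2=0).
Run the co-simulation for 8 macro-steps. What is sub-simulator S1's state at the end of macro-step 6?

S1 state at macro-step 6 = 1

macro 1: S0 reads c1=3 → after 1×micro: -1; S1 reads c2=0 → after 1×micro: 3; S2 reads c2=0 → after 1×micro: 5 ⇒ (c0=-1, c1=3, c2=5)
macro 2: S0 reads c1=3 → after 1×micro: -1; S1 reads c2=5 → after 1×micro: 1; S2 reads c2=5 → after 1×micro: 5 ⇒ (c0=-1, c1=1, c2=5)
macro 3: S0 reads c1=1 → after 1×micro: -2; S1 reads c2=5 → after 1×micro: 1; S2 reads c2=5 → after 1×micro: 5 ⇒ (c0=-2, c1=1, c2=5)
macro 4: S0 reads c1=1 → after 1×micro: -2; S1 reads c2=5 → after 1×micro: 1; S2 reads c2=5 → after 1×micro: 5 ⇒ (c0=-2, c1=1, c2=5)
macro 5: S0 reads c1=1 → after 1×micro: -2; S1 reads c2=5 → after 1×micro: 1; S2 reads c2=5 → after 1×micro: 5 ⇒ (c0=-2, c1=1, c2=5)
macro 6: S0 reads c1=1 → after 1×micro: -2; S1 reads c2=5 → after 1×micro: 1; S2 reads c2=5 → after 1×micro: 5 ⇒ (c0=-2, c1=1, c2=5)
macro 7: S0 reads c1=1 → after 1×micro: -2; S1 reads c2=5 → after 1×micro: 1; S2 reads c2=5 → after 1×micro: 5 ⇒ (c0=-2, c1=1, c2=5)
macro 8: S0 reads c1=1 → after 1×micro: -2; S1 reads c2=5 → after 1×micro: 1; S2 reads c2=5 → after 1×micro: 5 ⇒ (c0=-2, c1=1, c2=5)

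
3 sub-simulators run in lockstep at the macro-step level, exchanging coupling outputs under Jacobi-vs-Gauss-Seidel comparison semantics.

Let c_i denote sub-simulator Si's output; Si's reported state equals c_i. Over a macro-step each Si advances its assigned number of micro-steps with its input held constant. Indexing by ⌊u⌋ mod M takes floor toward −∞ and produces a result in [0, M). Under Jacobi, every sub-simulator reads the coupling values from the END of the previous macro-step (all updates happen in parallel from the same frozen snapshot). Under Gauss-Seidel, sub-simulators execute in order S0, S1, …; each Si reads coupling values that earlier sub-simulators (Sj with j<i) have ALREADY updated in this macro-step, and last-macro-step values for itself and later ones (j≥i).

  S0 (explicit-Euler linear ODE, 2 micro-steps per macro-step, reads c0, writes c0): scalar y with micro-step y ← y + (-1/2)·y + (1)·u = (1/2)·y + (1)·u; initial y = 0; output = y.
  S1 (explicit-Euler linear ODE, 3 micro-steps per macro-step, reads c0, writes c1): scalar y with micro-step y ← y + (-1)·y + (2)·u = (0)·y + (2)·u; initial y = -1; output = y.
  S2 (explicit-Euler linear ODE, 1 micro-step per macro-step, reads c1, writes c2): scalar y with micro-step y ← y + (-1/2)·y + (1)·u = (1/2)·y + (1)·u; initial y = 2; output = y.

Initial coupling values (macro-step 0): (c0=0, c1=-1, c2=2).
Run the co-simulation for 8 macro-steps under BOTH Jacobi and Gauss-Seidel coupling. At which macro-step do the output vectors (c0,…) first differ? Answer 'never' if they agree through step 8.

[Jacobi] macro 1: S0 reads c0=0 → after 2×micro: 0; S1 reads c0=0 → after 3×micro: 0; S2 reads c1=-1 → after 1×micro: 0 ⇒ (c0=0, c1=0, c2=0)
[Jacobi] macro 2: S0 reads c0=0 → after 2×micro: 0; S1 reads c0=0 → after 3×micro: 0; S2 reads c1=0 → after 1×micro: 0 ⇒ (c0=0, c1=0, c2=0)
[Jacobi] macro 3: S0 reads c0=0 → after 2×micro: 0; S1 reads c0=0 → after 3×micro: 0; S2 reads c1=0 → after 1×micro: 0 ⇒ (c0=0, c1=0, c2=0)
[Jacobi] macro 4: S0 reads c0=0 → after 2×micro: 0; S1 reads c0=0 → after 3×micro: 0; S2 reads c1=0 → after 1×micro: 0 ⇒ (c0=0, c1=0, c2=0)
[Jacobi] macro 5: S0 reads c0=0 → after 2×micro: 0; S1 reads c0=0 → after 3×micro: 0; S2 reads c1=0 → after 1×micro: 0 ⇒ (c0=0, c1=0, c2=0)
[Jacobi] macro 6: S0 reads c0=0 → after 2×micro: 0; S1 reads c0=0 → after 3×micro: 0; S2 reads c1=0 → after 1×micro: 0 ⇒ (c0=0, c1=0, c2=0)
[Jacobi] macro 7: S0 reads c0=0 → after 2×micro: 0; S1 reads c0=0 → after 3×micro: 0; S2 reads c1=0 → after 1×micro: 0 ⇒ (c0=0, c1=0, c2=0)
[Jacobi] macro 8: S0 reads c0=0 → after 2×micro: 0; S1 reads c0=0 → after 3×micro: 0; S2 reads c1=0 → after 1×micro: 0 ⇒ (c0=0, c1=0, c2=0)
[Gauss-Seidel] macro 1: S0 reads c0=0 → after 2×micro: 0; S1 reads c0=0 → after 3×micro: 0; S2 reads c1=0 → after 1×micro: 1 ⇒ (c0=0, c1=0, c2=1)
[Gauss-Seidel] macro 2: S0 reads c0=0 → after 2×micro: 0; S1 reads c0=0 → after 3×micro: 0; S2 reads c1=0 → after 1×micro: 1/2 ⇒ (c0=0, c1=0, c2=1/2)
[Gauss-Seidel] macro 3: S0 reads c0=0 → after 2×micro: 0; S1 reads c0=0 → after 3×micro: 0; S2 reads c1=0 → after 1×micro: 1/4 ⇒ (c0=0, c1=0, c2=1/4)
[Gauss-Seidel] macro 4: S0 reads c0=0 → after 2×micro: 0; S1 reads c0=0 → after 3×micro: 0; S2 reads c1=0 → after 1×micro: 1/8 ⇒ (c0=0, c1=0, c2=1/8)
[Gauss-Seidel] macro 5: S0 reads c0=0 → after 2×micro: 0; S1 reads c0=0 → after 3×micro: 0; S2 reads c1=0 → after 1×micro: 1/16 ⇒ (c0=0, c1=0, c2=1/16)
[Gauss-Seidel] macro 6: S0 reads c0=0 → after 2×micro: 0; S1 reads c0=0 → after 3×micro: 0; S2 reads c1=0 → after 1×micro: 1/32 ⇒ (c0=0, c1=0, c2=1/32)
[Gauss-Seidel] macro 7: S0 reads c0=0 → after 2×micro: 0; S1 reads c0=0 → after 3×micro: 0; S2 reads c1=0 → after 1×micro: 1/64 ⇒ (c0=0, c1=0, c2=1/64)
[Gauss-Seidel] macro 8: S0 reads c0=0 → after 2×micro: 0; S1 reads c0=0 → after 3×micro: 0; S2 reads c1=0 → after 1×micro: 1/128 ⇒ (c0=0, c1=0, c2=1/128)

first divergence at macro-step: 1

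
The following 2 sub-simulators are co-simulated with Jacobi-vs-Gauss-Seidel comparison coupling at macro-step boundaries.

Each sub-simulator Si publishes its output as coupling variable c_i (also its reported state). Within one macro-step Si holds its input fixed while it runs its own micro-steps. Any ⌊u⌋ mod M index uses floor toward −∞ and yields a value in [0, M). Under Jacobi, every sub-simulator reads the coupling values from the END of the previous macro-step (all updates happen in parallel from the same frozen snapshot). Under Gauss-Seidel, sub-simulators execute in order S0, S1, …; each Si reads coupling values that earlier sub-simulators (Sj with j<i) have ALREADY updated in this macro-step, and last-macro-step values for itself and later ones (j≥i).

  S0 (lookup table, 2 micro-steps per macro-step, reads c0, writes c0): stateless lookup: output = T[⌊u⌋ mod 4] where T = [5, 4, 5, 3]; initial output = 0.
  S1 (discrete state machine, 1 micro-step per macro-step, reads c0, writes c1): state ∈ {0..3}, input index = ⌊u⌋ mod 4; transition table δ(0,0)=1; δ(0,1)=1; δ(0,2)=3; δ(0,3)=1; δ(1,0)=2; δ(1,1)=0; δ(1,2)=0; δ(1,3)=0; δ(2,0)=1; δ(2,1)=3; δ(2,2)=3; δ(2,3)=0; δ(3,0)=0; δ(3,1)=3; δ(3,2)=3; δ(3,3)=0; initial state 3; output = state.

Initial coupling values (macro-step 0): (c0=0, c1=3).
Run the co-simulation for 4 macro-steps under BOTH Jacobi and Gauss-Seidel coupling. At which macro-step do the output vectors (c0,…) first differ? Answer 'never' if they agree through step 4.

[Jacobi] macro 1: S0 reads c0=0 → after 2×micro: 5; S1 reads c0=0 → after 1×micro: 0 ⇒ (c0=5, c1=0)
[Jacobi] macro 2: S0 reads c0=5 → after 2×micro: 4; S1 reads c0=5 → after 1×micro: 1 ⇒ (c0=4, c1=1)
[Jacobi] macro 3: S0 reads c0=4 → after 2×micro: 5; S1 reads c0=4 → after 1×micro: 2 ⇒ (c0=5, c1=2)
[Jacobi] macro 4: S0 reads c0=5 → after 2×micro: 4; S1 reads c0=5 → after 1×micro: 3 ⇒ (c0=4, c1=3)
[Gauss-Seidel] macro 1: S0 reads c0=0 → after 2×micro: 5; S1 reads c0=5 → after 1×micro: 3 ⇒ (c0=5, c1=3)
[Gauss-Seidel] macro 2: S0 reads c0=5 → after 2×micro: 4; S1 reads c0=4 → after 1×micro: 0 ⇒ (c0=4, c1=0)
[Gauss-Seidel] macro 3: S0 reads c0=4 → after 2×micro: 5; S1 reads c0=5 → after 1×micro: 1 ⇒ (c0=5, c1=1)
[Gauss-Seidel] macro 4: S0 reads c0=5 → after 2×micro: 4; S1 reads c0=4 → after 1×micro: 2 ⇒ (c0=4, c1=2)

first divergence at macro-step: 1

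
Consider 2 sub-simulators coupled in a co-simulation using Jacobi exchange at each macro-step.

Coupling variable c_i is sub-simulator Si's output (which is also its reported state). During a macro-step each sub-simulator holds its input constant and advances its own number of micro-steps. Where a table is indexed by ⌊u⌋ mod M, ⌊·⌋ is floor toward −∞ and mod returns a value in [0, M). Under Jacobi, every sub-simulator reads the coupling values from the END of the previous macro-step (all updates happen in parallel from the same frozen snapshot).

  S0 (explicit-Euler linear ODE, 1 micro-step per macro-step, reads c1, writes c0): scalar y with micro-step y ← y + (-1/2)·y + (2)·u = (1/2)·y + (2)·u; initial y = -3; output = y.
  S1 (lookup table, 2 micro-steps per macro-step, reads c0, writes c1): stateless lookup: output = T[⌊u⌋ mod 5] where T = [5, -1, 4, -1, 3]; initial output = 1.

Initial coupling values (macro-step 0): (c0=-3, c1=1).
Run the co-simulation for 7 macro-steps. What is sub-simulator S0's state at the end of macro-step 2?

S0 state at macro-step 2 = 33/4

macro 1: S0 reads c1=1 → after 1×micro: 1/2; S1 reads c0=-3 → after 2×micro: 4 ⇒ (c0=1/2, c1=4)
macro 2: S0 reads c1=4 → after 1×micro: 33/4; S1 reads c0=1/2 → after 2×micro: 5 ⇒ (c0=33/4, c1=5)
macro 3: S0 reads c1=5 → after 1×micro: 113/8; S1 reads c0=33/4 → after 2×micro: -1 ⇒ (c0=113/8, c1=-1)
macro 4: S0 reads c1=-1 → after 1×micro: 81/16; S1 reads c0=113/8 → after 2×micro: 3 ⇒ (c0=81/16, c1=3)
macro 5: S0 reads c1=3 → after 1×micro: 273/32; S1 reads c0=81/16 → after 2×micro: 5 ⇒ (c0=273/32, c1=5)
macro 6: S0 reads c1=5 → after 1×micro: 913/64; S1 reads c0=273/32 → after 2×micro: -1 ⇒ (c0=913/64, c1=-1)
macro 7: S0 reads c1=-1 → after 1×micro: 657/128; S1 reads c0=913/64 → after 2×micro: 3 ⇒ (c0=657/128, c1=3)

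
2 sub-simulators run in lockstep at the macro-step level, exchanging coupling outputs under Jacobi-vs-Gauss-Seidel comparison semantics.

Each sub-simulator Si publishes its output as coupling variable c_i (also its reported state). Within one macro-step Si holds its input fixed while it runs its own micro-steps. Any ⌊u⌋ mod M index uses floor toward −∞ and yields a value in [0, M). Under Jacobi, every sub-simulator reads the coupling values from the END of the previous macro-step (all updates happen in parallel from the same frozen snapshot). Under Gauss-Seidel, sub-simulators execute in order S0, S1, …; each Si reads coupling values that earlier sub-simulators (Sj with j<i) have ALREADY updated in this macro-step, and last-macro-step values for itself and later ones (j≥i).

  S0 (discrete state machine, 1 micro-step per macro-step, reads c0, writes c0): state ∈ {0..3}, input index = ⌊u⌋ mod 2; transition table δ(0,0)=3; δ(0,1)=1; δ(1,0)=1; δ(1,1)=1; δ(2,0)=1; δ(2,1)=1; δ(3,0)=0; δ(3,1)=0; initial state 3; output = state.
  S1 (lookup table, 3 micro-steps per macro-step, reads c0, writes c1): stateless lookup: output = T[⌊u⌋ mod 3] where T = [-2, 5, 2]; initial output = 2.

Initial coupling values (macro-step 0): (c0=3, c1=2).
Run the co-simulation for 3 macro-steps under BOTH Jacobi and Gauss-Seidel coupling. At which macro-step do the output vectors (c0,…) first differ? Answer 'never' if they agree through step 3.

first divergence at macro-step: never

[Jacobi] macro 1: S0 reads c0=3 → after 1×micro: 0; S1 reads c0=3 → after 3×micro: -2 ⇒ (c0=0, c1=-2)
[Jacobi] macro 2: S0 reads c0=0 → after 1×micro: 3; S1 reads c0=0 → after 3×micro: -2 ⇒ (c0=3, c1=-2)
[Jacobi] macro 3: S0 reads c0=3 → after 1×micro: 0; S1 reads c0=3 → after 3×micro: -2 ⇒ (c0=0, c1=-2)
[Gauss-Seidel] macro 1: S0 reads c0=3 → after 1×micro: 0; S1 reads c0=0 → after 3×micro: -2 ⇒ (c0=0, c1=-2)
[Gauss-Seidel] macro 2: S0 reads c0=0 → after 1×micro: 3; S1 reads c0=3 → after 3×micro: -2 ⇒ (c0=3, c1=-2)
[Gauss-Seidel] macro 3: S0 reads c0=3 → after 1×micro: 0; S1 reads c0=0 → after 3×micro: -2 ⇒ (c0=0, c1=-2)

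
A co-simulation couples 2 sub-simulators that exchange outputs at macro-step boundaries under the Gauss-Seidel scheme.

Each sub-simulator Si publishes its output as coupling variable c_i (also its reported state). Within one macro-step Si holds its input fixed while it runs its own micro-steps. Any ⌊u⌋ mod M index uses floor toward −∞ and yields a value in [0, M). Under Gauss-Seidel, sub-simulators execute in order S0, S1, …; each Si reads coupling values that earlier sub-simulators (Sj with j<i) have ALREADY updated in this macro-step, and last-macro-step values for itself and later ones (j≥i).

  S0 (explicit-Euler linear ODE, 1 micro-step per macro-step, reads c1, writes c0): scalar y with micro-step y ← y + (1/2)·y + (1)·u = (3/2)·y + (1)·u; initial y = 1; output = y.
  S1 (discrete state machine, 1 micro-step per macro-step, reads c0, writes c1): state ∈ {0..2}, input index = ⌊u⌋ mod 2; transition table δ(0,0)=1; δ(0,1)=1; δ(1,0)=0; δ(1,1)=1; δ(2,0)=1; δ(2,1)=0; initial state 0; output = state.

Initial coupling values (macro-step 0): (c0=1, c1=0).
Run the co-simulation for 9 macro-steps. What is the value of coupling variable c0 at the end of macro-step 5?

c0 at macro-step 5 = 503/32

macro 1: S0 reads c1=0 → after 1×micro: 3/2; S1 reads c0=3/2 → after 1×micro: 1 ⇒ (c0=3/2, c1=1)
macro 2: S0 reads c1=1 → after 1×micro: 13/4; S1 reads c0=13/4 → after 1×micro: 1 ⇒ (c0=13/4, c1=1)
macro 3: S0 reads c1=1 → after 1×micro: 47/8; S1 reads c0=47/8 → after 1×micro: 1 ⇒ (c0=47/8, c1=1)
macro 4: S0 reads c1=1 → after 1×micro: 157/16; S1 reads c0=157/16 → after 1×micro: 1 ⇒ (c0=157/16, c1=1)
macro 5: S0 reads c1=1 → after 1×micro: 503/32; S1 reads c0=503/32 → after 1×micro: 1 ⇒ (c0=503/32, c1=1)
macro 6: S0 reads c1=1 → after 1×micro: 1573/64; S1 reads c0=1573/64 → after 1×micro: 0 ⇒ (c0=1573/64, c1=0)
macro 7: S0 reads c1=0 → after 1×micro: 4719/128; S1 reads c0=4719/128 → after 1×micro: 1 ⇒ (c0=4719/128, c1=1)
macro 8: S0 reads c1=1 → after 1×micro: 14413/256; S1 reads c0=14413/256 → after 1×micro: 0 ⇒ (c0=14413/256, c1=0)
macro 9: S0 reads c1=0 → after 1×micro: 43239/512; S1 reads c0=43239/512 → after 1×micro: 1 ⇒ (c0=43239/512, c1=1)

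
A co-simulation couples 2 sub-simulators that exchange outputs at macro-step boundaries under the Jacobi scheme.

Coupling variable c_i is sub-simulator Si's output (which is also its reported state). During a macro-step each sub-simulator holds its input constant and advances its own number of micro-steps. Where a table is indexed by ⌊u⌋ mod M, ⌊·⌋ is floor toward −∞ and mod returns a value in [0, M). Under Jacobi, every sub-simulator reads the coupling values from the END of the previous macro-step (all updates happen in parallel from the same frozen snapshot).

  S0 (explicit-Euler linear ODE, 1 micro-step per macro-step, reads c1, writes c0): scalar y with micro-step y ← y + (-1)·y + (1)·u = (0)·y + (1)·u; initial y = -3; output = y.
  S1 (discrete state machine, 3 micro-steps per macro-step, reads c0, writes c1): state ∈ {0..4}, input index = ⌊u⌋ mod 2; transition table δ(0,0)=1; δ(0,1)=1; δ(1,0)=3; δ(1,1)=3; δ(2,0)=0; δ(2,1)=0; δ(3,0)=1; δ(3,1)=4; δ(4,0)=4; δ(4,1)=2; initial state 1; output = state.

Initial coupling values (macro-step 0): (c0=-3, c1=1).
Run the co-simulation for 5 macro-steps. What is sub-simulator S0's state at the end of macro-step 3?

S0 state at macro-step 3 = 3

macro 1: S0 reads c1=1 → after 1×micro: 1; S1 reads c0=-3 → after 3×micro: 2 ⇒ (c0=1, c1=2)
macro 2: S0 reads c1=2 → after 1×micro: 2; S1 reads c0=1 → after 3×micro: 3 ⇒ (c0=2, c1=3)
macro 3: S0 reads c1=3 → after 1×micro: 3; S1 reads c0=2 → after 3×micro: 1 ⇒ (c0=3, c1=1)
macro 4: S0 reads c1=1 → after 1×micro: 1; S1 reads c0=3 → after 3×micro: 2 ⇒ (c0=1, c1=2)
macro 5: S0 reads c1=2 → after 1×micro: 2; S1 reads c0=1 → after 3×micro: 3 ⇒ (c0=2, c1=3)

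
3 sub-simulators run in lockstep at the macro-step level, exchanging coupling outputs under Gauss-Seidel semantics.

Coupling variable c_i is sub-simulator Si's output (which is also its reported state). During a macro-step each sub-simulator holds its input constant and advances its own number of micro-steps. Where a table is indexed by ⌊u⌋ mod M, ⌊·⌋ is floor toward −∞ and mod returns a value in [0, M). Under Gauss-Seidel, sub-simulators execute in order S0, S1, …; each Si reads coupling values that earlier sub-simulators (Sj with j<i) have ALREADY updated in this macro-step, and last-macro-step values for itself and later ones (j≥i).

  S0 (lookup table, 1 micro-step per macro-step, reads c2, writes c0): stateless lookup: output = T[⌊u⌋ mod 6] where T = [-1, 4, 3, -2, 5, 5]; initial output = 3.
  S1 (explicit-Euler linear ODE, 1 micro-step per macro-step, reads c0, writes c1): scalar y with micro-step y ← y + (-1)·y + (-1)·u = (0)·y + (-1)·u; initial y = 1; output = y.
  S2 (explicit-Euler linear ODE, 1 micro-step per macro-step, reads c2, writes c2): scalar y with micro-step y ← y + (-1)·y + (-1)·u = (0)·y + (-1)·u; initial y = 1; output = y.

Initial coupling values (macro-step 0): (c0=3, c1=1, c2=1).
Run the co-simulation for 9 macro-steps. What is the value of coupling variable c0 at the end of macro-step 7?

macro 1: S0 reads c2=1 → after 1×micro: 4; S1 reads c0=4 → after 1×micro: -4; S2 reads c2=1 → after 1×micro: -1 ⇒ (c0=4, c1=-4, c2=-1)
macro 2: S0 reads c2=-1 → after 1×micro: 5; S1 reads c0=5 → after 1×micro: -5; S2 reads c2=-1 → after 1×micro: 1 ⇒ (c0=5, c1=-5, c2=1)
macro 3: S0 reads c2=1 → after 1×micro: 4; S1 reads c0=4 → after 1×micro: -4; S2 reads c2=1 → after 1×micro: -1 ⇒ (c0=4, c1=-4, c2=-1)
macro 4: S0 reads c2=-1 → after 1×micro: 5; S1 reads c0=5 → after 1×micro: -5; S2 reads c2=-1 → after 1×micro: 1 ⇒ (c0=5, c1=-5, c2=1)
macro 5: S0 reads c2=1 → after 1×micro: 4; S1 reads c0=4 → after 1×micro: -4; S2 reads c2=1 → after 1×micro: -1 ⇒ (c0=4, c1=-4, c2=-1)
macro 6: S0 reads c2=-1 → after 1×micro: 5; S1 reads c0=5 → after 1×micro: -5; S2 reads c2=-1 → after 1×micro: 1 ⇒ (c0=5, c1=-5, c2=1)
macro 7: S0 reads c2=1 → after 1×micro: 4; S1 reads c0=4 → after 1×micro: -4; S2 reads c2=1 → after 1×micro: -1 ⇒ (c0=4, c1=-4, c2=-1)
macro 8: S0 reads c2=-1 → after 1×micro: 5; S1 reads c0=5 → after 1×micro: -5; S2 reads c2=-1 → after 1×micro: 1 ⇒ (c0=5, c1=-5, c2=1)
macro 9: S0 reads c2=1 → after 1×micro: 4; S1 reads c0=4 → after 1×micro: -4; S2 reads c2=1 → after 1×micro: -1 ⇒ (c0=4, c1=-4, c2=-1)

c0 at macro-step 7 = 4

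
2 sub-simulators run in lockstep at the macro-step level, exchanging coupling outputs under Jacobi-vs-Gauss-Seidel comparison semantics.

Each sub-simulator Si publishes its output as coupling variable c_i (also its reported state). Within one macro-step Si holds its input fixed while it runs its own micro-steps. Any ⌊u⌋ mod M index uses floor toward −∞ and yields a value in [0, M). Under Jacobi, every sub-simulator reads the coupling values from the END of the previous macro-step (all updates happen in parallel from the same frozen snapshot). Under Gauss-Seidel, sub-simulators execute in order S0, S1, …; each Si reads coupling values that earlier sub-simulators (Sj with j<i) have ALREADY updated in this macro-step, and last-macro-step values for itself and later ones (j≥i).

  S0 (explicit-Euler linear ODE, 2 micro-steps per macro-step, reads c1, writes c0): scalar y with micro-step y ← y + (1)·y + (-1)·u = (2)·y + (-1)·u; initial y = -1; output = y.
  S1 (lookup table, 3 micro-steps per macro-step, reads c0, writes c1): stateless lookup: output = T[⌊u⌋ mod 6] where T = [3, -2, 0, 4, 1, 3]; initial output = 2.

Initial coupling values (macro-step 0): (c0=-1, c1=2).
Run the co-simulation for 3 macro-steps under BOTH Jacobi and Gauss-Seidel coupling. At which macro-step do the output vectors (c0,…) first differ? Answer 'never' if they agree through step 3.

first divergence at macro-step: 1

[Jacobi] macro 1: S0 reads c1=2 → after 2×micro: -10; S1 reads c0=-1 → after 3×micro: 3 ⇒ (c0=-10, c1=3)
[Jacobi] macro 2: S0 reads c1=3 → after 2×micro: -49; S1 reads c0=-10 → after 3×micro: 0 ⇒ (c0=-49, c1=0)
[Jacobi] macro 3: S0 reads c1=0 → after 2×micro: -196; S1 reads c0=-49 → after 3×micro: 3 ⇒ (c0=-196, c1=3)
[Gauss-Seidel] macro 1: S0 reads c1=2 → after 2×micro: -10; S1 reads c0=-10 → after 3×micro: 0 ⇒ (c0=-10, c1=0)
[Gauss-Seidel] macro 2: S0 reads c1=0 → after 2×micro: -40; S1 reads c0=-40 → after 3×micro: 0 ⇒ (c0=-40, c1=0)
[Gauss-Seidel] macro 3: S0 reads c1=0 → after 2×micro: -160; S1 reads c0=-160 → after 3×micro: 0 ⇒ (c0=-160, c1=0)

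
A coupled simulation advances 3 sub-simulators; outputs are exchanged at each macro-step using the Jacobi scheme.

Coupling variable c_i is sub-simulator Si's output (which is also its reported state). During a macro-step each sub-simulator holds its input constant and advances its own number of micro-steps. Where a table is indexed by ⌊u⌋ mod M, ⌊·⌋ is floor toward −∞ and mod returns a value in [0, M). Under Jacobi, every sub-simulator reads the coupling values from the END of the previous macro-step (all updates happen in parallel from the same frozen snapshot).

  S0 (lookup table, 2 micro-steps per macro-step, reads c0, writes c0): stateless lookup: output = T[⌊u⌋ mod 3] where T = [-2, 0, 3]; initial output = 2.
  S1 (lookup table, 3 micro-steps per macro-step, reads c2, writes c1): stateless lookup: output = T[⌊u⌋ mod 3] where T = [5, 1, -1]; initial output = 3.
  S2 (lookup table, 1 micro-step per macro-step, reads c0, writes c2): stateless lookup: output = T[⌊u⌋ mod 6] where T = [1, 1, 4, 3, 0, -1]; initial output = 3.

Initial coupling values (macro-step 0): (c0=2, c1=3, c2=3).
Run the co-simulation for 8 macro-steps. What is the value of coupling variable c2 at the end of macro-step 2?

macro 1: S0 reads c0=2 → after 2×micro: 3; S1 reads c2=3 → after 3×micro: 5; S2 reads c0=2 → after 1×micro: 4 ⇒ (c0=3, c1=5, c2=4)
macro 2: S0 reads c0=3 → after 2×micro: -2; S1 reads c2=4 → after 3×micro: 1; S2 reads c0=3 → after 1×micro: 3 ⇒ (c0=-2, c1=1, c2=3)
macro 3: S0 reads c0=-2 → after 2×micro: 0; S1 reads c2=3 → after 3×micro: 5; S2 reads c0=-2 → after 1×micro: 0 ⇒ (c0=0, c1=5, c2=0)
macro 4: S0 reads c0=0 → after 2×micro: -2; S1 reads c2=0 → after 3×micro: 5; S2 reads c0=0 → after 1×micro: 1 ⇒ (c0=-2, c1=5, c2=1)
macro 5: S0 reads c0=-2 → after 2×micro: 0; S1 reads c2=1 → after 3×micro: 1; S2 reads c0=-2 → after 1×micro: 0 ⇒ (c0=0, c1=1, c2=0)
macro 6: S0 reads c0=0 → after 2×micro: -2; S1 reads c2=0 → after 3×micro: 5; S2 reads c0=0 → after 1×micro: 1 ⇒ (c0=-2, c1=5, c2=1)
macro 7: S0 reads c0=-2 → after 2×micro: 0; S1 reads c2=1 → after 3×micro: 1; S2 reads c0=-2 → after 1×micro: 0 ⇒ (c0=0, c1=1, c2=0)
macro 8: S0 reads c0=0 → after 2×micro: -2; S1 reads c2=0 → after 3×micro: 5; S2 reads c0=0 → after 1×micro: 1 ⇒ (c0=-2, c1=5, c2=1)

c2 at macro-step 2 = 3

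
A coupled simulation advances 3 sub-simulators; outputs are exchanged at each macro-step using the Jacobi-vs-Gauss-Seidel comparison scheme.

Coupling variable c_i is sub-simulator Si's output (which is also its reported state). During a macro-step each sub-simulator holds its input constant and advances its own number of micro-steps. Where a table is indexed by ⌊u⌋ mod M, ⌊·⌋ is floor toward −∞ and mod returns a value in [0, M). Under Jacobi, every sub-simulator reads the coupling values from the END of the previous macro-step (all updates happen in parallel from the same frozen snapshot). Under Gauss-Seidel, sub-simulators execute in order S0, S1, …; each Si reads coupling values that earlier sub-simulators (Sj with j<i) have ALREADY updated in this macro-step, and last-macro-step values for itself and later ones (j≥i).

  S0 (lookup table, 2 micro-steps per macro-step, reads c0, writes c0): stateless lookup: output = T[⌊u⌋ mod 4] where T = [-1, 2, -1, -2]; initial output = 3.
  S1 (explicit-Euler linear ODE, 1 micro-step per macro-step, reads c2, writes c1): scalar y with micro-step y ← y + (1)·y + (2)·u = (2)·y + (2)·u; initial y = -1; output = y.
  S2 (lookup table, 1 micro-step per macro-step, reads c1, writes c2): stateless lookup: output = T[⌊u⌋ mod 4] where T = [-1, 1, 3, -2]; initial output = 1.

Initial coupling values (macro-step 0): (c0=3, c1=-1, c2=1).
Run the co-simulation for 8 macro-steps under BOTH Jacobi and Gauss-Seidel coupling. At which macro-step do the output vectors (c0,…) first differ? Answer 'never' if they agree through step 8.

first divergence at macro-step: 1

[Jacobi] macro 1: S0 reads c0=3 → after 2×micro: -2; S1 reads c2=1 → after 1×micro: 0; S2 reads c1=-1 → after 1×micro: -2 ⇒ (c0=-2, c1=0, c2=-2)
[Jacobi] macro 2: S0 reads c0=-2 → after 2×micro: -1; S1 reads c2=-2 → after 1×micro: -4; S2 reads c1=0 → after 1×micro: -1 ⇒ (c0=-1, c1=-4, c2=-1)
[Jacobi] macro 3: S0 reads c0=-1 → after 2×micro: -2; S1 reads c2=-1 → after 1×micro: -10; S2 reads c1=-4 → after 1×micro: -1 ⇒ (c0=-2, c1=-10, c2=-1)
[Jacobi] macro 4: S0 reads c0=-2 → after 2×micro: -1; S1 reads c2=-1 → after 1×micro: -22; S2 reads c1=-10 → after 1×micro: 3 ⇒ (c0=-1, c1=-22, c2=3)
[Jacobi] macro 5: S0 reads c0=-1 → after 2×micro: -2; S1 reads c2=3 → after 1×micro: -38; S2 reads c1=-22 → after 1×micro: 3 ⇒ (c0=-2, c1=-38, c2=3)
[Jacobi] macro 6: S0 reads c0=-2 → after 2×micro: -1; S1 reads c2=3 → after 1×micro: -70; S2 reads c1=-38 → after 1×micro: 3 ⇒ (c0=-1, c1=-70, c2=3)
[Jacobi] macro 7: S0 reads c0=-1 → after 2×micro: -2; S1 reads c2=3 → after 1×micro: -134; S2 reads c1=-70 → after 1×micro: 3 ⇒ (c0=-2, c1=-134, c2=3)
[Jacobi] macro 8: S0 reads c0=-2 → after 2×micro: -1; S1 reads c2=3 → after 1×micro: -262; S2 reads c1=-134 → after 1×micro: 3 ⇒ (c0=-1, c1=-262, c2=3)
[Gauss-Seidel] macro 1: S0 reads c0=3 → after 2×micro: -2; S1 reads c2=1 → after 1×micro: 0; S2 reads c1=0 → after 1×micro: -1 ⇒ (c0=-2, c1=0, c2=-1)
[Gauss-Seidel] macro 2: S0 reads c0=-2 → after 2×micro: -1; S1 reads c2=-1 → after 1×micro: -2; S2 reads c1=-2 → after 1×micro: 3 ⇒ (c0=-1, c1=-2, c2=3)
[Gauss-Seidel] macro 3: S0 reads c0=-1 → after 2×micro: -2; S1 reads c2=3 → after 1×micro: 2; S2 reads c1=2 → after 1×micro: 3 ⇒ (c0=-2, c1=2, c2=3)
[Gauss-Seidel] macro 4: S0 reads c0=-2 → after 2×micro: -1; S1 reads c2=3 → after 1×micro: 10; S2 reads c1=10 → after 1×micro: 3 ⇒ (c0=-1, c1=10, c2=3)
[Gauss-Seidel] macro 5: S0 reads c0=-1 → after 2×micro: -2; S1 reads c2=3 → after 1×micro: 26; S2 reads c1=26 → after 1×micro: 3 ⇒ (c0=-2, c1=26, c2=3)
[Gauss-Seidel] macro 6: S0 reads c0=-2 → after 2×micro: -1; S1 reads c2=3 → after 1×micro: 58; S2 reads c1=58 → after 1×micro: 3 ⇒ (c0=-1, c1=58, c2=3)
[Gauss-Seidel] macro 7: S0 reads c0=-1 → after 2×micro: -2; S1 reads c2=3 → after 1×micro: 122; S2 reads c1=122 → after 1×micro: 3 ⇒ (c0=-2, c1=122, c2=3)
[Gauss-Seidel] macro 8: S0 reads c0=-2 → after 2×micro: -1; S1 reads c2=3 → after 1×micro: 250; S2 reads c1=250 → after 1×micro: 3 ⇒ (c0=-1, c1=250, c2=3)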